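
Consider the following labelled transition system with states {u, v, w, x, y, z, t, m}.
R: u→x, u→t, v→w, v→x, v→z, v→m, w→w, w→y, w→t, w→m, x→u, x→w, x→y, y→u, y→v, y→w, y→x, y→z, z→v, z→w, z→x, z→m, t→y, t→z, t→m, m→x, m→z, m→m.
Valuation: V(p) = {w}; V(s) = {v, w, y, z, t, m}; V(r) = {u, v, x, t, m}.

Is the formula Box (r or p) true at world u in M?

Recall that Box ψ holds at a world iff ψ holds at every accessible world, and Dia ψ holds iff ψ holds at some accessible world.
At u: Box (r or p) requires r or p at every successor {x, t}.
  At x: r or p is true.
  At t: r or p is true.
So Box (r or p) is true at u.

Yes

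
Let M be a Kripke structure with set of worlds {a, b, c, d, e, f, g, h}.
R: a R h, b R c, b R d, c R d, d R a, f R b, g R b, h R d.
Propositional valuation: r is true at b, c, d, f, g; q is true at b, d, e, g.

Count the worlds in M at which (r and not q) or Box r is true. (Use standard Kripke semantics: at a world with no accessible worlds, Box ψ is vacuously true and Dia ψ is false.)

6

Let φ = (r and not q) or Box r. Evaluate φ at each world:
  a (successors {h}): φ is false.
  b (successors {c, d}): φ is true.
  c (successors {d}): φ is true.
  d (successors {a}): φ is false.
  e (successors ∅): φ is true.
  f (successors {b}): φ is true.
  g (successors {b}): φ is true.
  h (successors {d}): φ is true.
For instance, at d:
  At d: r and not q is false, Box r is false, so (r and not q) or Box r is false.
    At d: Box r requires r at every successor {a}.
      r fails at a, so Box r is false at d.
Satisfying worlds: {b, c, e, f, g, h}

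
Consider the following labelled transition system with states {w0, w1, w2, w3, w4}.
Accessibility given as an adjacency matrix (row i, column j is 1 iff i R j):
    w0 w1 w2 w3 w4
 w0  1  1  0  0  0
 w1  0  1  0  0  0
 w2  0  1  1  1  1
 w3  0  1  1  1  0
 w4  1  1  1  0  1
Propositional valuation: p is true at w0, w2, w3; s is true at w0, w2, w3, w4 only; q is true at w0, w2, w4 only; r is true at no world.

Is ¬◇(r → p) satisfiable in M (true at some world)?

Let φ = ¬◇(r → p). Evaluate φ at each world:
  w0 (successors {w0, w1}): φ is false.
  w1 (successors {w1}): φ is false.
  w2 (successors {w1, w2, w3, w4}): φ is false.
  w3 (successors {w1, w2, w3}): φ is false.
  w4 (successors {w0, w1, w2, w4}): φ is false.
For instance, at w1:
  At w1: ◇(r → p) is true, so ¬◇(r → p) is false.
    At w1: ◇(r → p) requires r → p at some successor in {w1}.
      r → p holds at w1, so ◇(r → p) is true at w1.

No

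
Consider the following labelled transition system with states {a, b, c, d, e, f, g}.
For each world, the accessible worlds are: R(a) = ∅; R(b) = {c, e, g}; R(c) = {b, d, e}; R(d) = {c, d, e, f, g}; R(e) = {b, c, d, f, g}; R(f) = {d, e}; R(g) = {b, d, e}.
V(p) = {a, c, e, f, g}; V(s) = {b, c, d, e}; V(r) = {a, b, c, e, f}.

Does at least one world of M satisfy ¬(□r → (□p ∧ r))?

No

Let φ = ¬(□r → (□p ∧ r)). Evaluate φ at each world:
  a (successors ∅): φ is false.
  b (successors {c, e, g}): φ is false.
  c (successors {b, d, e}): φ is false.
  d (successors {c, d, e, f, g}): φ is false.
  e (successors {b, c, d, f, g}): φ is false.
  f (successors {d, e}): φ is false.
  g (successors {b, d, e}): φ is false.
For instance, at b:
  At b: □r → (□p ∧ r) is true, so ¬(□r → (□p ∧ r)) is false.
    At b: □r is false, □p ∧ r is true, so □r → (□p ∧ r) is true.
      At b: □r requires r at every successor {c, e, g}.
        r fails at g, so □r is false at b.
      At b: □p is true, r is true, so □p ∧ r is true.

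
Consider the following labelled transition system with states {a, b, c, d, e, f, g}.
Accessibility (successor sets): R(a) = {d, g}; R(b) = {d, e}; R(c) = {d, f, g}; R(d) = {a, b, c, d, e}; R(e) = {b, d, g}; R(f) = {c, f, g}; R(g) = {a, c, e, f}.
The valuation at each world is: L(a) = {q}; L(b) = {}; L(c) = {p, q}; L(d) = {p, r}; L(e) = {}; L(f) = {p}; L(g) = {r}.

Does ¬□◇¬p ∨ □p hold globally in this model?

Let φ = ¬□◇¬p ∨ □p. Evaluate φ at each world:
  a (successors {d, g}): φ is false.
  b (successors {d, e}): φ is false.
  c (successors {d, f, g}): φ is false.
  d (successors {a, b, c, d, e}): φ is false.
  e (successors {b, d, g}): φ is false.
  f (successors {c, f, g}): φ is false.
  g (successors {a, c, e, f}): φ is false.
Detail at a (counterexample):
  At a: ¬□◇¬p is false, □p is false, so ¬□◇¬p ∨ □p is false.
    At a: □◇¬p is true, so ¬□◇¬p is false.
      At a: □◇¬p requires ◇¬p at every successor {d, g}.
        At d: ◇¬p is true.
        At g: ◇¬p is true.
      So □◇¬p is true at a.
    At a: □p requires p at every successor {d, g}.
      p fails at g, so □p is false at a.

No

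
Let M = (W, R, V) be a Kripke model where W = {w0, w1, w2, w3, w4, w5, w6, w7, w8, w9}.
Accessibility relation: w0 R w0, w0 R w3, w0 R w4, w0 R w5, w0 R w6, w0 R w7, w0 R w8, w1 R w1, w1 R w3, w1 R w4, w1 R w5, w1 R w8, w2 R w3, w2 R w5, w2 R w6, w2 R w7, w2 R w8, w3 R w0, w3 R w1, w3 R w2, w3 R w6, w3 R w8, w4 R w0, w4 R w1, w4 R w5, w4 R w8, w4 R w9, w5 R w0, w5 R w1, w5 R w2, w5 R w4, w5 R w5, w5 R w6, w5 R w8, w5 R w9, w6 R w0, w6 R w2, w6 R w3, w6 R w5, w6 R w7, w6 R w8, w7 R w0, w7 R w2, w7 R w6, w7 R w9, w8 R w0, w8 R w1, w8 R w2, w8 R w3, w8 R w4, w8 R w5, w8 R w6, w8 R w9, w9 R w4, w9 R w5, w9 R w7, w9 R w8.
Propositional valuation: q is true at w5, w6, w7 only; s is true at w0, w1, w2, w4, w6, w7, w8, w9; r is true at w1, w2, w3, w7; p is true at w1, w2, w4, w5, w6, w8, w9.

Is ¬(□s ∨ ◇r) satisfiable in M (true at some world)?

Let φ = ¬(□s ∨ ◇r). Evaluate φ at each world:
  w0 (successors {w0, w3, w4, w5, w6, w7, w8}): φ is false.
  w1 (successors {w1, w3, w4, w5, w8}): φ is false.
  w2 (successors {w3, w5, w6, w7, w8}): φ is false.
  w3 (successors {w0, w1, w2, w6, w8}): φ is false.
  w4 (successors {w0, w1, w5, w8, w9}): φ is false.
  w5 (successors {w0, w1, w2, w4, w5, w6, w8, w9}): φ is false.
  w6 (successors {w0, w2, w3, w5, w7, w8}): φ is false.
  w7 (successors {w0, w2, w6, w9}): φ is false.
  w8 (successors {w0, w1, w2, w3, w4, w5, w6, w9}): φ is false.
  w9 (successors {w4, w5, w7, w8}): φ is false.
For instance, at w7:
  At w7: □s ∨ ◇r is true, so ¬(□s ∨ ◇r) is false.
    At w7: □s is true, ◇r is true, so □s ∨ ◇r is true.
      At w7: □s requires s at every successor {w0, w2, w6, w9}.
        At w0: s is true.
        At w2: s is true.
        At w6: s is true.
        At w9: s is true.
      So □s is true at w7.
      At w7: ◇r requires r at some successor in {w0, w2, w6, w9}.
        r holds at w2, so ◇r is true at w7.

No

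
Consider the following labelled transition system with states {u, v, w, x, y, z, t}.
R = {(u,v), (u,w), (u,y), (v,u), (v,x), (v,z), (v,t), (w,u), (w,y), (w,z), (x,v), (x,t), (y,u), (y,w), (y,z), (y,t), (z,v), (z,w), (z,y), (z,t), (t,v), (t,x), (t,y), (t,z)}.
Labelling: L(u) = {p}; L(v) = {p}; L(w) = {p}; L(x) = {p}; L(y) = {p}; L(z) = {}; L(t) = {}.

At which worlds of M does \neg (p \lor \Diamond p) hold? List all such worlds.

Let φ = \neg (p \lor \Diamond p). Evaluate φ at each world:
  u (successors {v, w, y}): φ is false.
  v (successors {u, x, z, t}): φ is false.
  w (successors {u, y, z}): φ is false.
  x (successors {v, t}): φ is false.
  y (successors {u, w, z, t}): φ is false.
  z (successors {v, w, y, t}): φ is false.
  t (successors {v, x, y, z}): φ is false.
For instance, at u:
  At u: p \lor \Diamond p is true, so \neg (p \lor \Diamond p) is false.
    At u: p is true, \Diamond p is true, so p \lor \Diamond p is true.
      At u: \Diamond p requires p at some successor in {v, w, y}.
        p holds at v, so \Diamond p is true at u.
Satisfying worlds: none.

none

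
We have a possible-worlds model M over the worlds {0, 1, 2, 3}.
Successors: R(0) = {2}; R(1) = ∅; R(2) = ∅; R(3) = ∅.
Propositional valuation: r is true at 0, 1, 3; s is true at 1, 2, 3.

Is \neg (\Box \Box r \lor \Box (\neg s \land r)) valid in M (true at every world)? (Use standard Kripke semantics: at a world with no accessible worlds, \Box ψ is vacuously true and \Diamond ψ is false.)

No

Let φ = \neg (\Box \Box r \lor \Box (\neg s \land r)). Evaluate φ at each world:
  0 (successors {2}): φ is false.
  1 (successors ∅): φ is false.
  2 (successors ∅): φ is false.
  3 (successors ∅): φ is false.
Detail at 0 (counterexample):
  At 0: \Box \Box r \lor \Box (\neg s \land r) is true, so \neg (\Box \Box r \lor \Box (\neg s \land r)) is false.
    At 0: \Box \Box r is true, \Box (\neg s \land r) is false, so \Box \Box r \lor \Box (\neg s \land r) is true.
      At 0: \Box \Box r requires \Box r at every successor {2}.
        At 2: \Box r is true.
      So \Box \Box r is true at 0.
      At 0: \Box (\neg s \land r) requires \neg s \land r at every successor {2}.
        \neg s \land r fails at 2, so \Box (\neg s \land r) is false at 0.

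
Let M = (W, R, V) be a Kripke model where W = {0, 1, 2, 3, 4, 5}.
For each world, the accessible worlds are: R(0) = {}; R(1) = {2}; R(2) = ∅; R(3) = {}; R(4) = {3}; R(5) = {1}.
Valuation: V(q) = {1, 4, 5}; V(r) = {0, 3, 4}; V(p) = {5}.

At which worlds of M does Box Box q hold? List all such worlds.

Recall that Box ψ holds at a world iff ψ holds at every accessible world, and Dia ψ holds iff ψ holds at some accessible world.
Let φ = Box Box q. Evaluate φ at each world:
  0 (successors ∅): φ is true.
  1 (successors {2}): φ is true.
  2 (successors ∅): φ is true.
  3 (successors ∅): φ is true.
  4 (successors {3}): φ is true.
  5 (successors {1}): φ is false.
For instance, at 5:
  At 5: Box Box q requires Box q at every successor {1}.
    Box q fails at 1, so Box Box q is false at 5.
      At 1: Box q requires q at every successor {2}.
        q fails at 2, so Box q is false at 1.
Satisfying worlds: {0, 1, 2, 3, 4}

0, 1, 2, 3, 4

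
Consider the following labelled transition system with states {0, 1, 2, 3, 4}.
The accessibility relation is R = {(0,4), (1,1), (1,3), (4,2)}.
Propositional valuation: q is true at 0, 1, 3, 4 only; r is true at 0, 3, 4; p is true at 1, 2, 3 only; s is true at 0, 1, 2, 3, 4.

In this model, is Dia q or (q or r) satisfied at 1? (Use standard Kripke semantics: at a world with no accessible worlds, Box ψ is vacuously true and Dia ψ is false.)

Recall that Dia ψ holds at a world iff ψ holds at some accessible world.
At 1: Dia q is true, q or r is true, so Dia q or (q or r) is true.
  At 1: Dia q requires q at some successor in {1, 3}.
    q holds at 1, so Dia q is true at 1.

Yes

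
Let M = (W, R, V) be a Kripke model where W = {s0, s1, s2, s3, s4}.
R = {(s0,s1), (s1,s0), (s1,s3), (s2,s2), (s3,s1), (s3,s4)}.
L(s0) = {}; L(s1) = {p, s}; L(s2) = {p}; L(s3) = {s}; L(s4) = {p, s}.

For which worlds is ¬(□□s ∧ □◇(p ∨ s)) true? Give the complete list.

Let φ = ¬(□□s ∧ □◇(p ∨ s)). Evaluate φ at each world:
  s0 (successors {s1}): φ is true.
  s1 (successors {s0, s3}): φ is false.
  s2 (successors {s2}): φ is true.
  s3 (successors {s1, s4}): φ is true.
  s4 (successors ∅): φ is false.
For instance, at s3:
  At s3: □□s ∧ □◇(p ∨ s) is false, so ¬(□□s ∧ □◇(p ∨ s)) is true.
    At s3: □□s is false, □◇(p ∨ s) is false, so □□s ∧ □◇(p ∨ s) is false.
      At s3: □□s requires □s at every successor {s1, s4}.
        □s fails at s1, so □□s is false at s3.
      At s3: □◇(p ∨ s) requires ◇(p ∨ s) at every successor {s1, s4}.
        ◇(p ∨ s) fails at s4, so □◇(p ∨ s) is false at s3.
Satisfying worlds: {s0, s2, s3}

s0, s2, s3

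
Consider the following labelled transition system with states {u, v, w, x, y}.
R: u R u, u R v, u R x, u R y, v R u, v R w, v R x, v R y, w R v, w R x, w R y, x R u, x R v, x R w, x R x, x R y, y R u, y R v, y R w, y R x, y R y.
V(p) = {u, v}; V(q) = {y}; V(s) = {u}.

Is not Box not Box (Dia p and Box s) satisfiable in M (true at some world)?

Recall that Box ψ holds at a world iff ψ holds at every accessible world, and Dia ψ holds iff ψ holds at some accessible world.
Let φ = not Box not Box (Dia p and Box s). Evaluate φ at each world:
  u (successors {u, v, x, y}): φ is false.
  v (successors {u, w, x, y}): φ is false.
  w (successors {v, x, y}): φ is false.
  x (successors {u, v, w, x, y}): φ is false.
  y (successors {u, v, w, x, y}): φ is false.
For instance, at v:
  At v: Box not Box (Dia p and Box s) is true, so not Box not Box (Dia p and Box s) is false.
    At v: Box not Box (Dia p and Box s) requires not Box (Dia p and Box s) at every successor {u, w, x, y}.
      At u: not Box (Dia p and Box s) is true.
      At w: not Box (Dia p and Box s) is true.
      At x: not Box (Dia p and Box s) is true.
      At y: not Box (Dia p and Box s) is true.
    So Box not Box (Dia p and Box s) is true at v.

No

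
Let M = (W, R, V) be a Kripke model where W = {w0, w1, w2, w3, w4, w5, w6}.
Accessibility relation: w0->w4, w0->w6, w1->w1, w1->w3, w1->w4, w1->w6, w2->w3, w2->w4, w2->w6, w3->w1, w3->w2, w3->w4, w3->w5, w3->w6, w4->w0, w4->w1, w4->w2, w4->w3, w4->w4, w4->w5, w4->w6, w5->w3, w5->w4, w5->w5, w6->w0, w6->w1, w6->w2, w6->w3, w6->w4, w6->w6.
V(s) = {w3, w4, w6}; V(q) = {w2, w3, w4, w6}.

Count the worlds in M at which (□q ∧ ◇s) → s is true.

5

Let φ = (□q ∧ ◇s) → s. Evaluate φ at each world:
  w0 (successors {w4, w6}): φ is false.
  w1 (successors {w1, w3, w4, w6}): φ is true.
  w2 (successors {w3, w4, w6}): φ is false.
  w3 (successors {w1, w2, w4, w5, w6}): φ is true.
  w4 (successors {w0, w1, w2, w3, w4, w5, w6}): φ is true.
  w5 (successors {w3, w4, w5}): φ is true.
  w6 (successors {w0, w1, w2, w3, w4, w6}): φ is true.
For instance, at w6:
  At w6: □q ∧ ◇s is false, s is true, so (□q ∧ ◇s) → s is true.
    At w6: □q is false, ◇s is true, so □q ∧ ◇s is false.
      At w6: □q requires q at every successor {w0, w1, w2, w3, w4, w6}.
        q fails at w0, so □q is false at w6.
      At w6: ◇s requires s at some successor in {w0, w1, w2, w3, w4, w6}.
        s holds at w3, so ◇s is true at w6.
Satisfying worlds: {w1, w3, w4, w5, w6}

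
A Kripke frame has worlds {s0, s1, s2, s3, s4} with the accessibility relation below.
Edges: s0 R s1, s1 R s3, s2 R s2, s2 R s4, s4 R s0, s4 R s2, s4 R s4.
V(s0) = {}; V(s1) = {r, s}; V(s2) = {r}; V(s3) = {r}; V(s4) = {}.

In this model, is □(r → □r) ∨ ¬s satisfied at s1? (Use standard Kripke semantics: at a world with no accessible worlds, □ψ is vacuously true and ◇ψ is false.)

At s1: □(r → □r) is true, ¬s is false, so □(r → □r) ∨ ¬s is true.
  At s1: □(r → □r) requires r → □r at every successor {s3}.
      At s3: r is true, □r is true, so r → □r is true.
  So □(r → □r) is true at s1.

Yes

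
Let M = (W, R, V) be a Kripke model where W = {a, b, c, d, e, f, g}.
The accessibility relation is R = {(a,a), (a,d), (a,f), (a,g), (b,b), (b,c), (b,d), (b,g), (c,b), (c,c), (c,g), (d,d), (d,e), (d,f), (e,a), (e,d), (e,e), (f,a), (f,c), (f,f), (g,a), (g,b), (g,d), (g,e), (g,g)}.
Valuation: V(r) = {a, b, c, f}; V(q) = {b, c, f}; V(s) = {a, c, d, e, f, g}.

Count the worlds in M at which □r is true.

Recall that □ψ holds at a world iff ψ holds at every accessible world, and ◇ψ holds iff ψ holds at some accessible world.
Let φ = □r. Evaluate φ at each world:
  a (successors {a, d, f, g}): φ is false.
  b (successors {b, c, d, g}): φ is false.
  c (successors {b, c, g}): φ is false.
  d (successors {d, e, f}): φ is false.
  e (successors {a, d, e}): φ is false.
  f (successors {a, c, f}): φ is true.
  g (successors {a, b, d, e, g}): φ is false.
For instance, at c:
  At c: □r requires r at every successor {b, c, g}.
    r fails at g, so □r is false at c.
Satisfying worlds: {f}

1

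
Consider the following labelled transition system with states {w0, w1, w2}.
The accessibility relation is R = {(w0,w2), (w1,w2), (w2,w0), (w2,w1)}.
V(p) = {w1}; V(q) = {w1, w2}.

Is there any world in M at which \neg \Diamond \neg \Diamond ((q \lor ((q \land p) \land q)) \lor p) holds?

Yes

Let φ = \neg \Diamond \neg \Diamond ((q \lor ((q \land p) \land q)) \lor p). Evaluate φ at each world:
  w0 (successors {w2}): φ is true.
  w1 (successors {w2}): φ is true.
  w2 (successors {w0, w1}): φ is true.
Detail at w0 (witness):
  At w0: \Diamond \neg \Diamond ((q \lor ((q \land p) \land q)) \lor p) is false, so \neg \Diamond \neg \Diamond ((q \lor ((q \land p) \land q)) \lor p) is true.
    At w0: \Diamond \neg \Diamond ((q \lor ((q \land p) \land q)) \lor p) requires \neg \Diamond ((q \lor ((q \land p) \land q)) \lor p) at some successor in {w2}.
      At w2: \neg \Diamond ((q \lor ((q \land p) \land q)) \lor p) is false.
    So \Diamond \neg \Diamond ((q \lor ((q \land p) \land q)) \lor p) is false at w0.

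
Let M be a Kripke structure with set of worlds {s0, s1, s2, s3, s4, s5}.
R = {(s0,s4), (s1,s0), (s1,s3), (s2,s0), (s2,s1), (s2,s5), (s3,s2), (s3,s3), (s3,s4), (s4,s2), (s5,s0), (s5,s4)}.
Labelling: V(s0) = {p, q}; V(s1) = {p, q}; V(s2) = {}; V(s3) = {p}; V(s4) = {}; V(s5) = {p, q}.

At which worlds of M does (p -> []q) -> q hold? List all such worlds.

s0, s1, s3, s5

Recall that []ψ holds at a world iff ψ holds at every accessible world, and <>ψ holds iff ψ holds at some accessible world.
Let φ = (p -> []q) -> q. Evaluate φ at each world:
  s0 (successors {s4}): φ is true.
  s1 (successors {s0, s3}): φ is true.
  s2 (successors {s0, s1, s5}): φ is false.
  s3 (successors {s2, s3, s4}): φ is true.
  s4 (successors {s2}): φ is false.
  s5 (successors {s0, s4}): φ is true.
For instance, at s4:
  At s4: p -> []q is true, q is false, so (p -> []q) -> q is false.
    At s4: p is false, []q is false, so p -> []q is true.
      At s4: []q requires q at every successor {s2}.
        q fails at s2, so []q is false at s4.
Satisfying worlds: {s0, s1, s3, s5}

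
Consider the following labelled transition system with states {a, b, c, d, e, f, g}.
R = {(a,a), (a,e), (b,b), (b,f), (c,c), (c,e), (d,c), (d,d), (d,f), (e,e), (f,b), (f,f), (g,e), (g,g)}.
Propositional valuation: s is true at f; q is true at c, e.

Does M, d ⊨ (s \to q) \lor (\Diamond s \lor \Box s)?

At d: s \to q is true, \Diamond s \lor \Box s is true, so (s \to q) \lor (\Diamond s \lor \Box s) is true.
  At d: \Diamond s is true, \Box s is false, so \Diamond s \lor \Box s is true.
    At d: \Diamond s requires s at some successor in {c, d, f}.
      s holds at f, so \Diamond s is true at d.
    At d: \Box s requires s at every successor {c, d, f}.
      s fails at c, so \Box s is false at d.

Yes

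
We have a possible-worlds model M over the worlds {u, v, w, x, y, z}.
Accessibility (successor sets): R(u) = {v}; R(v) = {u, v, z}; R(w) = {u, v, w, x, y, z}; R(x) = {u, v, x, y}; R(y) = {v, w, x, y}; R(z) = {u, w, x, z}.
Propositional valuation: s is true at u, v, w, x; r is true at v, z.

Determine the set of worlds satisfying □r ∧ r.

Recall that □ψ holds at a world iff ψ holds at every accessible world, and ◇ψ holds iff ψ holds at some accessible world.
Let φ = □r ∧ r. Evaluate φ at each world:
  u (successors {v}): φ is false.
  v (successors {u, v, z}): φ is false.
  w (successors {u, v, w, x, y, z}): φ is false.
  x (successors {u, v, x, y}): φ is false.
  y (successors {v, w, x, y}): φ is false.
  z (successors {u, w, x, z}): φ is false.
For instance, at z:
  At z: □r is false, r is true, so □r ∧ r is false.
    At z: □r requires r at every successor {u, w, x, z}.
      r fails at u, so □r is false at z.
Satisfying worlds: none.

none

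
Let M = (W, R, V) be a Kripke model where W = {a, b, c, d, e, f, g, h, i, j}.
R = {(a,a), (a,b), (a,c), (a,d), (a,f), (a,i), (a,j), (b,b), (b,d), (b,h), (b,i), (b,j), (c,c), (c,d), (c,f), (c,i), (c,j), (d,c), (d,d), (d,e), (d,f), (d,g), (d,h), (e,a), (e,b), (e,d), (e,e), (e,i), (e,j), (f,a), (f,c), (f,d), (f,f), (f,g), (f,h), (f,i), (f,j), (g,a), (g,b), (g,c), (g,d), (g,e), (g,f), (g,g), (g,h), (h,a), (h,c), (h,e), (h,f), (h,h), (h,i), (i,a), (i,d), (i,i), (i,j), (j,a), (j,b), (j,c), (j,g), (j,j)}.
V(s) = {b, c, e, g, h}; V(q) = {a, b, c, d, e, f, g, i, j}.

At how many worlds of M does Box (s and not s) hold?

0

Let φ = Box (s and not s). Evaluate φ at each world:
  a (successors {a, b, c, d, f, i, j}): φ is false.
  b (successors {b, d, h, i, j}): φ is false.
  c (successors {c, d, f, i, j}): φ is false.
  d (successors {c, d, e, f, g, h}): φ is false.
  e (successors {a, b, d, e, i, j}): φ is false.
  f (successors {a, c, d, f, g, h, i, j}): φ is false.
  g (successors {a, b, c, d, e, f, g, h}): φ is false.
  h (successors {a, c, e, f, h, i}): φ is false.
  i (successors {a, d, i, j}): φ is false.
  j (successors {a, b, c, g, j}): φ is false.
For instance, at d:
  At d: Box (s and not s) requires s and not s at every successor {c, d, e, f, g, h}.
    s and not s fails at c, so Box (s and not s) is false at d.
Satisfying worlds: none.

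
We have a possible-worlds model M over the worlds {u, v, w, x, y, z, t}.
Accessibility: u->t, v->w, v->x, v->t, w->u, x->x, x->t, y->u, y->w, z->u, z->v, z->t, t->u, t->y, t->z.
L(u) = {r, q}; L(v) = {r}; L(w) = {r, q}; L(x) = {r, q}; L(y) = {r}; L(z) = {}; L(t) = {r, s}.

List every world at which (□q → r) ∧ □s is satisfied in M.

u

Let φ = (□q → r) ∧ □s. Evaluate φ at each world:
  u (successors {t}): φ is true.
  v (successors {w, x, t}): φ is false.
  w (successors {u}): φ is false.
  x (successors {x, t}): φ is false.
  y (successors {u, w}): φ is false.
  z (successors {u, v, t}): φ is false.
  t (successors {u, y, z}): φ is false.
For instance, at z:
  At z: □q → r is true, □s is false, so (□q → r) ∧ □s is false.
    At z: □q is false, r is false, so □q → r is true.
      At z: □q requires q at every successor {u, v, t}.
        q fails at v, so □q is false at z.
    At z: □s requires s at every successor {u, v, t}.
      s fails at u, so □s is false at z.
Satisfying worlds: {u}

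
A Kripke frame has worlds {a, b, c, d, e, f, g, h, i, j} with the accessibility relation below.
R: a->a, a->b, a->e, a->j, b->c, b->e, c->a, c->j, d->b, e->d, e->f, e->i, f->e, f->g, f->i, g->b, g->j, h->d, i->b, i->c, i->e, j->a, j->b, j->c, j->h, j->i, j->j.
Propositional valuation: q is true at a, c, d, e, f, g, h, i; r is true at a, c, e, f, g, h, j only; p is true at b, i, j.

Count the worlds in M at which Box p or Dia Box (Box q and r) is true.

Let φ = Box p or Dia Box (Box q and r). Evaluate φ at each world:
  a (successors {a, b, e, j}): φ is false.
  b (successors {c, e}): φ is false.
  c (successors {a, j}): φ is false.
  d (successors {b}): φ is true.
  e (successors {d, f, i}): φ is false.
  f (successors {e, g, i}): φ is false.
  g (successors {b, j}): φ is true.
  h (successors {d}): φ is false.
  i (successors {b, c, e}): φ is false.
  j (successors {a, b, c, h, i, j}): φ is false.
For instance, at f:
  At f: Box p is false, Dia Box (Box q and r) is false, so Box p or Dia Box (Box q and r) is false.
    At f: Box p requires p at every successor {e, g, i}.
      p fails at e, so Box p is false at f.
    At f: Dia Box (Box q and r) requires Box (Box q and r) at some successor in {e, g, i}.
      At e: Box (Box q and r) is false.
      At g: Box (Box q and r) is false.
      At i: Box (Box q and r) is false.
    So Dia Box (Box q and r) is false at f.
Satisfying worlds: {d, g}

2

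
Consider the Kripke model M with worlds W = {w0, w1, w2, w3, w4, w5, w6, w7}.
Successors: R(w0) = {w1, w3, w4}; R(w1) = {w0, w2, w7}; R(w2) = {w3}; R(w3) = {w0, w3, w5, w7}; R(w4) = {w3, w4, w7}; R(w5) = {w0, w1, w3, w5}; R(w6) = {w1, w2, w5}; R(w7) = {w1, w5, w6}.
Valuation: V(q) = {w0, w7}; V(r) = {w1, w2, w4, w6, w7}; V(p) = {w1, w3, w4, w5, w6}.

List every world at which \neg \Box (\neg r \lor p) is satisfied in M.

Let φ = \neg \Box (\neg r \lor p). Evaluate φ at each world:
  w0 (successors {w1, w3, w4}): φ is false.
  w1 (successors {w0, w2, w7}): φ is true.
  w2 (successors {w3}): φ is false.
  w3 (successors {w0, w3, w5, w7}): φ is true.
  w4 (successors {w3, w4, w7}): φ is true.
  w5 (successors {w0, w1, w3, w5}): φ is false.
  w6 (successors {w1, w2, w5}): φ is true.
  w7 (successors {w1, w5, w6}): φ is false.
For instance, at w7:
  At w7: \Box (\neg r \lor p) is true, so \neg \Box (\neg r \lor p) is false.
    At w7: \Box (\neg r \lor p) requires \neg r \lor p at every successor {w1, w5, w6}.
      At w1: \neg r \lor p is true.
      At w5: \neg r \lor p is true.
      At w6: \neg r \lor p is true.
    So \Box (\neg r \lor p) is true at w7.
Satisfying worlds: {w1, w3, w4, w6}

w1, w3, w4, w6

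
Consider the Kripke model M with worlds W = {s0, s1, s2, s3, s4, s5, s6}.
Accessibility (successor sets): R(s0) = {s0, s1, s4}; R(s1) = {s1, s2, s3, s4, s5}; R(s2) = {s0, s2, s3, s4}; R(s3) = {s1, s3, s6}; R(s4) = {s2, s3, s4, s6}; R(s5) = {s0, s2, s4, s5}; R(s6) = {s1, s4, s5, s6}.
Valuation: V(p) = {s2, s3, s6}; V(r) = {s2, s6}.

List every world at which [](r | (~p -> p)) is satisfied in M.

Recall that []ψ holds at a world iff ψ holds at every accessible world, and <>ψ holds iff ψ holds at some accessible world.
Let φ = [](r | (~p -> p)). Evaluate φ at each world:
  s0 (successors {s0, s1, s4}): φ is false.
  s1 (successors {s1, s2, s3, s4, s5}): φ is false.
  s2 (successors {s0, s2, s3, s4}): φ is false.
  s3 (successors {s1, s3, s6}): φ is false.
  s4 (successors {s2, s3, s4, s6}): φ is false.
  s5 (successors {s0, s2, s4, s5}): φ is false.
  s6 (successors {s1, s4, s5, s6}): φ is false.
For instance, at s5:
  At s5: [](r | (~p -> p)) requires r | (~p -> p) at every successor {s0, s2, s4, s5}.
    r | (~p -> p) fails at s0, so [](r | (~p -> p)) is false at s5.
Satisfying worlds: none.

none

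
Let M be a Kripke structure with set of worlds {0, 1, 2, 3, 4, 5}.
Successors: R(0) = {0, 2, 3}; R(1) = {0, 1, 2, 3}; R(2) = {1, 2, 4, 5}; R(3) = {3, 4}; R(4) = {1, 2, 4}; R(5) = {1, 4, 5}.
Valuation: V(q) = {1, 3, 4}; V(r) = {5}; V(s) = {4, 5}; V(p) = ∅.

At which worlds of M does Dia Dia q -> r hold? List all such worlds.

Let φ = Dia Dia q -> r. Evaluate φ at each world:
  0 (successors {0, 2, 3}): φ is false.
  1 (successors {0, 1, 2, 3}): φ is false.
  2 (successors {1, 2, 4, 5}): φ is false.
  3 (successors {3, 4}): φ is false.
  4 (successors {1, 2, 4}): φ is false.
  5 (successors {1, 4, 5}): φ is true.
For instance, at 2:
  At 2: Dia Dia q is true, r is false, so Dia Dia q -> r is false.
    At 2: Dia Dia q requires Dia q at some successor in {1, 2, 4, 5}.
      Dia q holds at 1, so Dia Dia q is true at 2.
Satisfying worlds: {5}

5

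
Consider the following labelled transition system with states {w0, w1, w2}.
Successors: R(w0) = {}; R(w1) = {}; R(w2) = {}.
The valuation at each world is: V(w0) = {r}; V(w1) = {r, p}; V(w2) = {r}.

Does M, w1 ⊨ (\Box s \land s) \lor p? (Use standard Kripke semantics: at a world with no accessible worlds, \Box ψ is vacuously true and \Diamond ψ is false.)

Yes

At w1: \Box s \land s is false, p is true, so (\Box s \land s) \lor p is true.
  At w1: \Box s is true, s is false, so \Box s \land s is false.
    At w1: no accessible worlds, so \Box s holds vacuously.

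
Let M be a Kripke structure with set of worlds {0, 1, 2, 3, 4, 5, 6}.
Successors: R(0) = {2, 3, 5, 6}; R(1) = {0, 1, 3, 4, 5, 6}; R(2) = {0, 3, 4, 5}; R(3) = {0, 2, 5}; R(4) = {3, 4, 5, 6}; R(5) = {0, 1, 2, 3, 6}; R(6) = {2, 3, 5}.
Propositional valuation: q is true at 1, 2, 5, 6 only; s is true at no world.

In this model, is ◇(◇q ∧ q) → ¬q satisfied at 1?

No

At 1: ◇(◇q ∧ q) is true, ¬q is false, so ◇(◇q ∧ q) → ¬q is false.
  At 1: ◇(◇q ∧ q) requires ◇q ∧ q at some successor in {0, 1, 3, 4, 5, 6}.
    ◇q ∧ q holds at 1, so ◇(◇q ∧ q) is true at 1.
      At 1: ◇q is true, q is true, so ◇q ∧ q is true.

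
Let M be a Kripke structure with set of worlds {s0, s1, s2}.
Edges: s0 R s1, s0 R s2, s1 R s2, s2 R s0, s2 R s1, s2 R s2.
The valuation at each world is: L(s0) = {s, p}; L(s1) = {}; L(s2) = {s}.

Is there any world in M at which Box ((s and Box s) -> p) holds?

Yes

Let φ = Box ((s and Box s) -> p). Evaluate φ at each world:
  s0 (successors {s1, s2}): φ is true.
  s1 (successors {s2}): φ is true.
  s2 (successors {s0, s1, s2}): φ is true.
Detail at s0 (witness):
  At s0: Box ((s and Box s) -> p) requires (s and Box s) -> p at every successor {s1, s2}.
      At s1: s and Box s is false, p is false, so (s and Box s) -> p is true.
      At s2: s and Box s is false, p is false, so (s and Box s) -> p is true.
  So Box ((s and Box s) -> p) is true at s0.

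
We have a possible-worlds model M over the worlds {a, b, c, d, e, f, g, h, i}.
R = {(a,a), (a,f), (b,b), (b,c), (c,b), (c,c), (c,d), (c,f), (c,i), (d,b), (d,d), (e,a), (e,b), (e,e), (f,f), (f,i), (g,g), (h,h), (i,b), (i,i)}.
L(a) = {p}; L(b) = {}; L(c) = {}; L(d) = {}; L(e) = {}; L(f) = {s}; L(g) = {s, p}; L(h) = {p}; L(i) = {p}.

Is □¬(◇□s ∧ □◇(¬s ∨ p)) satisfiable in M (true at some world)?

Recall that □ψ holds at a world iff ψ holds at every accessible world, and ◇ψ holds iff ψ holds at some accessible world.
Let φ = □¬(◇□s ∧ □◇(¬s ∨ p)). Evaluate φ at each world:
  a (successors {a, f}): φ is true.
  b (successors {b, c}): φ is true.
  c (successors {b, c, d, f, i}): φ is true.
  d (successors {b, d}): φ is true.
  e (successors {a, b, e}): φ is true.
  f (successors {f, i}): φ is true.
  g (successors {g}): φ is false.
  h (successors {h}): φ is true.
  i (successors {b, i}): φ is true.
Detail at a (witness):
  At a: □¬(◇□s ∧ □◇(¬s ∨ p)) requires ¬(◇□s ∧ □◇(¬s ∨ p)) at every successor {a, f}.
      At a: ◇□s ∧ □◇(¬s ∨ p) is false, so ¬(◇□s ∧ □◇(¬s ∨ p)) is true.
      At f: ◇□s ∧ □◇(¬s ∨ p) is false, so ¬(◇□s ∧ □◇(¬s ∨ p)) is true.
  So □¬(◇□s ∧ □◇(¬s ∨ p)) is true at a.

Yes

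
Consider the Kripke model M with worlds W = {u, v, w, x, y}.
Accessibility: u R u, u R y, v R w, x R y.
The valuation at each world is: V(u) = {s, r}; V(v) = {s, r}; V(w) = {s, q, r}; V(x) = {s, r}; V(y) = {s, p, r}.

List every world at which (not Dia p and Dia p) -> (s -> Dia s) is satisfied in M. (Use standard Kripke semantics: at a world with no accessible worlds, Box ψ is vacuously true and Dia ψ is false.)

Let φ = (not Dia p and Dia p) -> (s -> Dia s). Evaluate φ at each world:
  u (successors {u, y}): φ is true.
  v (successors {w}): φ is true.
  w (successors ∅): φ is true.
  x (successors {y}): φ is true.
  y (successors ∅): φ is true.
For instance, at u:
  At u: not Dia p and Dia p is false, s -> Dia s is true, so (not Dia p and Dia p) -> (s -> Dia s) is true.
    At u: not Dia p is false, Dia p is true, so not Dia p and Dia p is false.
      At u: Dia p is true, so not Dia p is false.
      At u: Dia p requires p at some successor in {u, y}.
        p holds at y, so Dia p is true at u.
    At u: s is true, Dia s is true, so s -> Dia s is true.
      At u: Dia s requires s at some successor in {u, y}.
        s holds at u, so Dia s is true at u.
Satisfying worlds: {u, v, w, x, y}

u, v, w, x, y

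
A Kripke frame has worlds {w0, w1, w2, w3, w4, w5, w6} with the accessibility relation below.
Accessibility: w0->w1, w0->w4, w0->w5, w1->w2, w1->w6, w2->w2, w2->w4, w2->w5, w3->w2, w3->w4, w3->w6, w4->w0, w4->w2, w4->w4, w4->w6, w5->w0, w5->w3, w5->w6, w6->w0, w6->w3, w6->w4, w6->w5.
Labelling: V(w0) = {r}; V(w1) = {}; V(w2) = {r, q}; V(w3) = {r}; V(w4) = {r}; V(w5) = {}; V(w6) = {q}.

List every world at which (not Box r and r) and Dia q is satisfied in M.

w2, w3, w4

Let φ = (not Box r and r) and Dia q. Evaluate φ at each world:
  w0 (successors {w1, w4, w5}): φ is false.
  w1 (successors {w2, w6}): φ is false.
  w2 (successors {w2, w4, w5}): φ is true.
  w3 (successors {w2, w4, w6}): φ is true.
  w4 (successors {w0, w2, w4, w6}): φ is true.
  w5 (successors {w0, w3, w6}): φ is false.
  w6 (successors {w0, w3, w4, w5}): φ is false.
For instance, at w6:
  At w6: not Box r and r is false, Dia q is false, so (not Box r and r) and Dia q is false.
    At w6: not Box r is true, r is false, so not Box r and r is false.
      At w6: Box r is false, so not Box r is true.
    At w6: Dia q requires q at some successor in {w0, w3, w4, w5}.
      At w0: q is false.
      At w3: q is false.
      At w4: q is false.
      At w5: q is false.
    So Dia q is false at w6.
Satisfying worlds: {w2, w3, w4}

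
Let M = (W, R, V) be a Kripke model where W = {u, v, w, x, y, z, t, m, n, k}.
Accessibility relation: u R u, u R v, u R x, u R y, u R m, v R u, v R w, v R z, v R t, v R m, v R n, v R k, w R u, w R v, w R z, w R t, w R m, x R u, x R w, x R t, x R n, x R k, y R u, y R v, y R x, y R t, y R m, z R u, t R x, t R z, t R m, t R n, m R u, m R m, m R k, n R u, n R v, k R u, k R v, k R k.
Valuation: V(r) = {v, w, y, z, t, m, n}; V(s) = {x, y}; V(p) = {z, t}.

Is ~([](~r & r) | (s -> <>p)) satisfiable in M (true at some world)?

No

Let φ = ~([](~r & r) | (s -> <>p)). Evaluate φ at each world:
  u (successors {u, v, x, y, m}): φ is false.
  v (successors {u, w, z, t, m, n, k}): φ is false.
  w (successors {u, v, z, t, m}): φ is false.
  x (successors {u, w, t, n, k}): φ is false.
  y (successors {u, v, x, t, m}): φ is false.
  z (successors {u}): φ is false.
  t (successors {x, z, m, n}): φ is false.
  m (successors {u, m, k}): φ is false.
  n (successors {u, v}): φ is false.
  k (successors {u, v, k}): φ is false.
For instance, at k:
  At k: [](~r & r) | (s -> <>p) is true, so ~([](~r & r) | (s -> <>p)) is false.
    At k: [](~r & r) is false, s -> <>p is true, so [](~r & r) | (s -> <>p) is true.
      At k: [](~r & r) requires ~r & r at every successor {u, v, k}.
        ~r & r fails at u, so [](~r & r) is false at k.
      At k: s is false, <>p is false, so s -> <>p is true.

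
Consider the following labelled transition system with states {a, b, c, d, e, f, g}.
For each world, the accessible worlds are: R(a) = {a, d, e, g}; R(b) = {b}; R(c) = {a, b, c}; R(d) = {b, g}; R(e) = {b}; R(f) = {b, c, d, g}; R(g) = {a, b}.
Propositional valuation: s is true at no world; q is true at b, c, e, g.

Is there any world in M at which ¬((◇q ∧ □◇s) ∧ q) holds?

Let φ = ¬((◇q ∧ □◇s) ∧ q). Evaluate φ at each world:
  a (successors {a, d, e, g}): φ is true.
  b (successors {b}): φ is true.
  c (successors {a, b, c}): φ is true.
  d (successors {b, g}): φ is true.
  e (successors {b}): φ is true.
  f (successors {b, c, d, g}): φ is true.
  g (successors {a, b}): φ is true.
Detail at a (witness):
  At a: (◇q ∧ □◇s) ∧ q is false, so ¬((◇q ∧ □◇s) ∧ q) is true.
    At a: ◇q ∧ □◇s is false, q is false, so (◇q ∧ □◇s) ∧ q is false.
      At a: ◇q is true, □◇s is false, so ◇q ∧ □◇s is false.

Yes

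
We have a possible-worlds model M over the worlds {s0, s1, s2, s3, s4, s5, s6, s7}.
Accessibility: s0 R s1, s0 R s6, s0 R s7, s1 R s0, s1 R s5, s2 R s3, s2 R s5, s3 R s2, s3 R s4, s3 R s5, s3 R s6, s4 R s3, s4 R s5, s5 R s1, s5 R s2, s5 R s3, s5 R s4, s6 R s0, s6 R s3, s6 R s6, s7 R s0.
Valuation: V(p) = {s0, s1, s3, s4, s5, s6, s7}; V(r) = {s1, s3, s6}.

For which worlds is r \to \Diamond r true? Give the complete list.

Let φ = r \to \Diamond r. Evaluate φ at each world:
  s0 (successors {s1, s6, s7}): φ is true.
  s1 (successors {s0, s5}): φ is false.
  s2 (successors {s3, s5}): φ is true.
  s3 (successors {s2, s4, s5, s6}): φ is true.
  s4 (successors {s3, s5}): φ is true.
  s5 (successors {s1, s2, s3, s4}): φ is true.
  s6 (successors {s0, s3, s6}): φ is true.
  s7 (successors {s0}): φ is true.
For instance, at s1:
  At s1: r is true, \Diamond r is false, so r \to \Diamond r is false.
    At s1: \Diamond r requires r at some successor in {s0, s5}.
      At s0: r is false.
      At s5: r is false.
    So \Diamond r is false at s1.
Satisfying worlds: {s0, s2, s3, s4, s5, s6, s7}

s0, s2, s3, s4, s5, s6, s7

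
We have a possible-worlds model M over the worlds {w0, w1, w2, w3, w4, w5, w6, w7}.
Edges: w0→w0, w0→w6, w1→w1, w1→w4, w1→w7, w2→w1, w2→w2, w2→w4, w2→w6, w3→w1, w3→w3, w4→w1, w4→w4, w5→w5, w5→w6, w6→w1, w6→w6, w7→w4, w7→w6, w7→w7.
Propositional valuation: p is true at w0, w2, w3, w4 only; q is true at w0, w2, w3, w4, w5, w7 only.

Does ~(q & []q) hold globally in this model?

Let φ = ~(q & []q). Evaluate φ at each world:
  w0 (successors {w0, w6}): φ is true.
  w1 (successors {w1, w4, w7}): φ is true.
  w2 (successors {w1, w2, w4, w6}): φ is true.
  w3 (successors {w1, w3}): φ is true.
  w4 (successors {w1, w4}): φ is true.
  w5 (successors {w5, w6}): φ is true.
  w6 (successors {w1, w6}): φ is true.
  w7 (successors {w4, w6, w7}): φ is true.
For instance, at w3:
  At w3: q & []q is false, so ~(q & []q) is true.
    At w3: q is true, []q is false, so q & []q is false.
      At w3: []q requires q at every successor {w1, w3}.
        q fails at w1, so []q is false at w3.

Yes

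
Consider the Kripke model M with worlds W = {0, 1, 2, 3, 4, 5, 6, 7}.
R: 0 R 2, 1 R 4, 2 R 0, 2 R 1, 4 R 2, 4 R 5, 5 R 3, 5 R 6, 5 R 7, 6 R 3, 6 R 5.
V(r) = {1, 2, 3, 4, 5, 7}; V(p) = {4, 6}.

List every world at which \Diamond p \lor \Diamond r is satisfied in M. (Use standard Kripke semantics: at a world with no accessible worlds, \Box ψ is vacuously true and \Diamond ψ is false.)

Let φ = \Diamond p \lor \Diamond r. Evaluate φ at each world:
  0 (successors {2}): φ is true.
  1 (successors {4}): φ is true.
  2 (successors {0, 1}): φ is true.
  3 (successors ∅): φ is false.
  4 (successors {2, 5}): φ is true.
  5 (successors {3, 6, 7}): φ is true.
  6 (successors {3, 5}): φ is true.
  7 (successors ∅): φ is false.
For instance, at 0:
  At 0: \Diamond p is false, \Diamond r is true, so \Diamond p \lor \Diamond r is true.
    At 0: \Diamond p requires p at some successor in {2}.
      At 2: p is false.
    So \Diamond p is false at 0.
    At 0: \Diamond r requires r at some successor in {2}.
      r holds at 2, so \Diamond r is true at 0.
Satisfying worlds: {0, 1, 2, 4, 5, 6}

0, 1, 2, 4, 5, 6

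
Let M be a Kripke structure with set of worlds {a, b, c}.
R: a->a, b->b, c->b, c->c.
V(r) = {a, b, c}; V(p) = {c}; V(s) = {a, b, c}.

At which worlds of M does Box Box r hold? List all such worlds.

a, b, c

Recall that Box ψ holds at a world iff ψ holds at every accessible world, and Dia ψ holds iff ψ holds at some accessible world.
Let φ = Box Box r. Evaluate φ at each world:
  a (successors {a}): φ is true.
  b (successors {b}): φ is true.
  c (successors {b, c}): φ is true.
For instance, at b:
  At b: Box Box r requires Box r at every successor {b}.
      At b: Box r requires r at every successor {b}.
        At b: r is true.
      So Box r is true at b.
  So Box Box r is true at b.
Satisfying worlds: {a, b, c}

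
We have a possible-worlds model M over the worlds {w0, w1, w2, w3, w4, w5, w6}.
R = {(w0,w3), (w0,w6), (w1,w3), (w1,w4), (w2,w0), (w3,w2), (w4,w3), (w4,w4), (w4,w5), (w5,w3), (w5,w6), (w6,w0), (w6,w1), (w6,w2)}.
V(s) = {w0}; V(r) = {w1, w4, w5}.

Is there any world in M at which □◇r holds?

No

Let φ = □◇r. Evaluate φ at each world:
  w0 (successors {w3, w6}): φ is false.
  w1 (successors {w3, w4}): φ is false.
  w2 (successors {w0}): φ is false.
  w3 (successors {w2}): φ is false.
  w4 (successors {w3, w4, w5}): φ is false.
  w5 (successors {w3, w6}): φ is false.
  w6 (successors {w0, w1, w2}): φ is false.
For instance, at w5:
  At w5: □◇r requires ◇r at every successor {w3, w6}.
    ◇r fails at w3, so □◇r is false at w5.
      At w3: ◇r requires r at some successor in {w2}.
        At w2: r is false.
      So ◇r is false at w3.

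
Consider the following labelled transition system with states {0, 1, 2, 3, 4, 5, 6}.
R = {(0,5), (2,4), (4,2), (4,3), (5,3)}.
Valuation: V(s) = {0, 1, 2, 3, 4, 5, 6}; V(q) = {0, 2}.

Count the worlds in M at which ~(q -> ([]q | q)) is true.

Let φ = ~(q -> ([]q | q)). Evaluate φ at each world:
  0 (successors {5}): φ is false.
  1 (successors ∅): φ is false.
  2 (successors {4}): φ is false.
  3 (successors ∅): φ is false.
  4 (successors {2, 3}): φ is false.
  5 (successors {3}): φ is false.
  6 (successors ∅): φ is false.
For instance, at 2:
  At 2: q -> ([]q | q) is true, so ~(q -> ([]q | q)) is false.
    At 2: q is true, []q | q is true, so q -> ([]q | q) is true.
      At 2: []q is false, q is true, so []q | q is true.
Satisfying worlds: none.

0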